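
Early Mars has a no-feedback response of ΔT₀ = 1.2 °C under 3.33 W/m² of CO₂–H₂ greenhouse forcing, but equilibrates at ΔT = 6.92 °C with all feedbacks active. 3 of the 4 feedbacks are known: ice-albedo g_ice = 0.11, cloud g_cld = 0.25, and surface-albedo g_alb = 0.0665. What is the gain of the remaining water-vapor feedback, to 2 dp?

0.40

Amplification A = ΔT/ΔT₀ = 6.92/1.2 = 5.767.
Total gain g = 1 − 1/A = 1 − 1/5.767 = 0.8266.
Known gains sum to 0.11 + 0.25 + 0.0665 = 0.4265.
g_wv = 0.8266 − 0.4265 = 0.40.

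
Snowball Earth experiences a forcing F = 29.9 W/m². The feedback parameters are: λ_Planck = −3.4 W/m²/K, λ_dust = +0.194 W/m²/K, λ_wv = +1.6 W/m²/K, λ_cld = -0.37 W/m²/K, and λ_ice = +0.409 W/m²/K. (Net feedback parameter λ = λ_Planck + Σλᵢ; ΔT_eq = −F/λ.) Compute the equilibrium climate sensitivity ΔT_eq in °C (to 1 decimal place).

Net feedback parameter λ = (−3.4) + (+0.194) + (+1.6) + (-0.37) + (+0.409) = -1.567 W/m²/K.
ΔT = −F/λ = −29.9/(-1.567) = 19.1 °C.

19.1 °C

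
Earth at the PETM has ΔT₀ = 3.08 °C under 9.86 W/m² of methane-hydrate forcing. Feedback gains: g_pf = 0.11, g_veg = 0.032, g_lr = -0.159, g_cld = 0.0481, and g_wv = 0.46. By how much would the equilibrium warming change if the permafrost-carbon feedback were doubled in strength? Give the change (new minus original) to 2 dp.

Original: g = 0.4911, ΔT = 3.08/(1−0.4911) = 6.0523 °C.
With doubled permafrost-carbon: g' = 0.6011, ΔT' = 3.08/(1−0.6011) = 7.7212 °C.
Change = 7.7212 − 6.0523 = 1.67 °C.

1.67 °C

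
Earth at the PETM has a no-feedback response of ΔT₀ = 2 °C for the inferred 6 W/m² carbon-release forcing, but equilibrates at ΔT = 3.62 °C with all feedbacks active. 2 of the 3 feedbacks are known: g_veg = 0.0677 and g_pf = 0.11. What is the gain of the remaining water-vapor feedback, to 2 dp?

0.27

Amplification A = ΔT/ΔT₀ = 3.62/2 = 1.81.
Total gain g = 1 − 1/A = 1 − 1/1.81 = 0.4475.
Known gains sum to 0.0677 + 0.11 = 0.1777.
g_wv = 0.4475 − 0.1777 = 0.27.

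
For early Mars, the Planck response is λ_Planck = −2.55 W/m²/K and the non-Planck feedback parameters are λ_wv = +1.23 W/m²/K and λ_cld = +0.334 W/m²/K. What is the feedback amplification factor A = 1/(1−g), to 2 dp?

Convert to gains: g_wv = 1.23/2.55 = 0.4824; g_cld = 0.334/2.55 = 0.131.
Total gain g = 0.6134.
A = 1/(1 − 0.6134) = 2.59.

2.59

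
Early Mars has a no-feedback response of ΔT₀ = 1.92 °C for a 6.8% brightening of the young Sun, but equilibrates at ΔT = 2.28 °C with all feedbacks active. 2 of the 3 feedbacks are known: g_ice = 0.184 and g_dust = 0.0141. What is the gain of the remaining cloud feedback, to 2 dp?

-0.04

Amplification A = ΔT/ΔT₀ = 2.28/1.92 = 1.188.
Total gain g = 1 − 1/A = 1 − 1/1.188 = 0.1582.
Known gains sum to 0.184 + 0.0141 = 0.1981.
g_cld = 0.1582 − 0.1981 = -0.04.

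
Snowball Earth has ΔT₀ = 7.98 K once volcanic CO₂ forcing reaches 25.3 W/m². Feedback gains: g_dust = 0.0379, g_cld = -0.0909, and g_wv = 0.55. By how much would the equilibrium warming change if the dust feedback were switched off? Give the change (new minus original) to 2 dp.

Original: g = 0.497, ΔT = 7.98/(1−0.497) = 15.8648 K.
Without dust: g' = 0.4591, ΔT' = 7.98/(1−0.4591) = 14.7532 K.
Change = 14.7532 − 15.8648 = -1.11 K.

-1.11 K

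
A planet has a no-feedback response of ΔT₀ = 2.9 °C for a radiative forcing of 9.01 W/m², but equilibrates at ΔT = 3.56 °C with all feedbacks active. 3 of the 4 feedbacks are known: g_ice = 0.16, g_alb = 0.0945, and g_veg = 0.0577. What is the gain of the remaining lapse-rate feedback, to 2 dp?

-0.13

Amplification A = ΔT/ΔT₀ = 3.56/2.9 = 1.228.
Total gain g = 1 − 1/A = 1 − 1/1.228 = 0.1857.
Known gains sum to 0.16 + 0.0945 + 0.0577 = 0.3122.
g_lr = 0.1857 − 0.3122 = -0.13.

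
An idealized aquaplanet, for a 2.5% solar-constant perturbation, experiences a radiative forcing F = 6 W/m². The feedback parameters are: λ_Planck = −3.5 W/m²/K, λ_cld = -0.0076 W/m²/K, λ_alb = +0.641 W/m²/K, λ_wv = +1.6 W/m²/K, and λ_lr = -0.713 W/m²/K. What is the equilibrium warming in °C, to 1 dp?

Net feedback parameter λ = (−3.5) + (-0.0076) + (+0.641) + (+1.6) + (-0.713) = -1.9796 W/m²/K.
ΔT = −F/λ = −6/(-1.9796) = 3.0 °C.

3.0 °C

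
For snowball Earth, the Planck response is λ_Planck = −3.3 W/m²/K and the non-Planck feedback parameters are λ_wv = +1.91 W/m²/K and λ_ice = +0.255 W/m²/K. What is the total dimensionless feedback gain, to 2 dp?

0.66

Convert to gains: g_wv = 1.91/3.3 = 0.5788; g_ice = 0.255/3.3 = 0.07727.
Total gain g = 0.65607.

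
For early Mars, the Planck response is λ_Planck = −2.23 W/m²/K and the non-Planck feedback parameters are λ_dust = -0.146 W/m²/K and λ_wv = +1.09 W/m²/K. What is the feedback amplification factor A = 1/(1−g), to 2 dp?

1.73

Convert to gains: g_dust = -0.146/2.23 = -0.06547; g_wv = 1.09/2.23 = 0.4888.
Total gain g = 0.42333.
A = 1/(1 − 0.42333) = 1.73.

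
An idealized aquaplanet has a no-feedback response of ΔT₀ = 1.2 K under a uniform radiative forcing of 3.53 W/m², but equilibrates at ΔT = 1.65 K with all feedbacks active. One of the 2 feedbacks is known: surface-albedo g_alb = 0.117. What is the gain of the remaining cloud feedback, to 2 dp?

Amplification A = ΔT/ΔT₀ = 1.65/1.2 = 1.375.
Total gain g = 1 − 1/A = 1 − 1/1.375 = 0.2727.
The known gain is 0.117.
g_cld = 0.2727 − 0.117 = 0.16.

0.16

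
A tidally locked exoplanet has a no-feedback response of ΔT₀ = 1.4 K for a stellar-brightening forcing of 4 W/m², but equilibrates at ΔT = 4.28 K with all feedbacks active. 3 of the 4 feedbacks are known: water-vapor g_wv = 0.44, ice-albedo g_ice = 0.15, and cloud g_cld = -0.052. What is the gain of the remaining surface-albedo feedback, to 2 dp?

0.13

Amplification A = ΔT/ΔT₀ = 4.28/1.4 = 3.057.
Total gain g = 1 − 1/A = 1 − 1/3.057 = 0.6729.
Known gains sum to 0.44 + 0.15 − 0.052 = 0.538.
g_alb = 0.6729 − 0.538 = 0.13.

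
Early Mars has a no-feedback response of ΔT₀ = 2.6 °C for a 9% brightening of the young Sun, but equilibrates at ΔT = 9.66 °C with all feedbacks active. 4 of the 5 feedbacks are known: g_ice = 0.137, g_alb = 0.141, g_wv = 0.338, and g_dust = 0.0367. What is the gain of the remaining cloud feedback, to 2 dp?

0.08

Amplification A = ΔT/ΔT₀ = 9.66/2.6 = 3.715.
Total gain g = 1 − 1/A = 1 − 1/3.715 = 0.7308.
Known gains sum to 0.137 + 0.141 + 0.338 + 0.0367 = 0.6527.
g_cld = 0.7308 − 0.6527 = 0.08.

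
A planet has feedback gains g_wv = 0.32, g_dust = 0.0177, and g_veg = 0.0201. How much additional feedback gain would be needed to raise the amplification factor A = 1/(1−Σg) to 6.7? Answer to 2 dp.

Current total gain = 0.3578.
Target gain for A = 6.7: g* = 1 − 1/6.7 = 0.8507.
Additional gain needed = 0.8507 − 0.3578 = 0.49.

0.49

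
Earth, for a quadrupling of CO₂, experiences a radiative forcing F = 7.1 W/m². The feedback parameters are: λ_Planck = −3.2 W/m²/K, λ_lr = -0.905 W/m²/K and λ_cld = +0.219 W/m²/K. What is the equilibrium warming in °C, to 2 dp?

Net feedback parameter λ = (−3.2) + (-0.905) + (+0.219) = -3.886 W/m²/K.
ΔT = −F/λ = −7.1/(-3.886) = 1.83 °C.

1.83 °C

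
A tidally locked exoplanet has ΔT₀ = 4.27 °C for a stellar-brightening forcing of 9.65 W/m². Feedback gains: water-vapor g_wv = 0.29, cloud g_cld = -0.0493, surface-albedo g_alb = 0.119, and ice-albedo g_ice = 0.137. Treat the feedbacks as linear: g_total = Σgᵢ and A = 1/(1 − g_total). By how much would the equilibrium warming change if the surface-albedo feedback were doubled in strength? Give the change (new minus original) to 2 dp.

Original: g = 0.4967, ΔT = 4.27/(1−0.4967) = 8.4840 °C.
With doubled surface-albedo: g' = 0.6157, ΔT' = 4.27/(1−0.6157) = 11.1111 °C.
Change = 11.1111 − 8.4840 = 2.63 °C.

2.63 °C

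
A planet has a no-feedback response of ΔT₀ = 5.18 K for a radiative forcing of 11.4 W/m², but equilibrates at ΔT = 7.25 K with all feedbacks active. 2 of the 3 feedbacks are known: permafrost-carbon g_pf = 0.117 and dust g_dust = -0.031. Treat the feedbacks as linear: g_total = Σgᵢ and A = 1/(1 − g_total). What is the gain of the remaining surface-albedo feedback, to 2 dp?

Amplification A = ΔT/ΔT₀ = 7.25/5.18 = 1.4.
Total gain g = 1 − 1/A = 1 − 1/1.4 = 0.2857.
Known gains sum to 0.117 − 0.031 = 0.086.
g_alb = 0.2857 − 0.086 = 0.20.

0.20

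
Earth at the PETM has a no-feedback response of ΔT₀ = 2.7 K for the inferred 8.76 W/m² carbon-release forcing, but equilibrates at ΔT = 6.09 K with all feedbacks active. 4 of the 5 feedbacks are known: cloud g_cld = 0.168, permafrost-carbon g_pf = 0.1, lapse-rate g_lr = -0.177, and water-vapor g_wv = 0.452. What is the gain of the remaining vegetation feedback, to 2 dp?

Amplification A = ΔT/ΔT₀ = 6.09/2.7 = 2.256.
Total gain g = 1 − 1/A = 1 − 1/2.256 = 0.5567.
Known gains sum to 0.168 + 0.1 − 0.177 + 0.452 = 0.543.
g_veg = 0.5567 − 0.543 = 0.01.

0.01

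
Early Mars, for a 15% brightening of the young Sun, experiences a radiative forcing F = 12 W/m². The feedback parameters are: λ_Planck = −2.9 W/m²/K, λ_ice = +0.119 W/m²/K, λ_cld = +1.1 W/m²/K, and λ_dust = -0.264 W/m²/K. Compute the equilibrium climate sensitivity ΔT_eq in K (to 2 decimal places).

Net feedback parameter λ = (−2.9) + (+0.119) + (+1.1) + (-0.264) = -1.945 W/m²/K.
ΔT = −F/λ = −12/(-1.945) = 6.17 K.

6.17 K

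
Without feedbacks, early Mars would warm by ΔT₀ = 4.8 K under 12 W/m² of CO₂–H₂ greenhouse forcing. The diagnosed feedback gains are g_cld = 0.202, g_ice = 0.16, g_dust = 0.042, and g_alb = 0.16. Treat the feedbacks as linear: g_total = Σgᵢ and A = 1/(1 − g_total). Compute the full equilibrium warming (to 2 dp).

Total gain g = 0.202 + 0.16 + 0.042 + 0.16 = 0.564.
Amplification A = 1/(1 − 0.564) = 2.294.
ΔT = 4.8 × 2.294 = 11.01 K.

11.01 K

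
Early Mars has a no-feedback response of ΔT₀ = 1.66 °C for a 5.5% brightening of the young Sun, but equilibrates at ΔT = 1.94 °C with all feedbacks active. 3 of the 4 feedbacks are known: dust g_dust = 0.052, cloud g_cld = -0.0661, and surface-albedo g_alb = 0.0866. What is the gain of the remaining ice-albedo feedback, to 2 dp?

Amplification A = ΔT/ΔT₀ = 1.94/1.66 = 1.169.
Total gain g = 1 − 1/A = 1 − 1/1.169 = 0.1446.
Known gains sum to 0.052 − 0.0661 + 0.0866 = 0.0725.
g_ice = 0.1446 − 0.0725 = 0.07.

0.07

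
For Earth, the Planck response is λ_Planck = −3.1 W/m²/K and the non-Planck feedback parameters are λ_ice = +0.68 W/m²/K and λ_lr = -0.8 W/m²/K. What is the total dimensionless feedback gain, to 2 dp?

-0.04

Convert to gains: g_ice = 0.68/3.1 = 0.2194; g_lr = -0.8/3.1 = -0.2581.
Total gain g = -0.0387.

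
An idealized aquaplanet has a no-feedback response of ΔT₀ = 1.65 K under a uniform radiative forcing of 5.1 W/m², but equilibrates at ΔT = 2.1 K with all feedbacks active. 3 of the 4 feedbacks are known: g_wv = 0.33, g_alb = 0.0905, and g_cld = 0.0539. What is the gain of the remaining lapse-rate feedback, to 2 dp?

-0.26

Amplification A = ΔT/ΔT₀ = 2.1/1.65 = 1.273.
Total gain g = 1 − 1/A = 1 − 1/1.273 = 0.2145.
Known gains sum to 0.33 + 0.0905 + 0.0539 = 0.4744.
g_lr = 0.2145 − 0.4744 = -0.26.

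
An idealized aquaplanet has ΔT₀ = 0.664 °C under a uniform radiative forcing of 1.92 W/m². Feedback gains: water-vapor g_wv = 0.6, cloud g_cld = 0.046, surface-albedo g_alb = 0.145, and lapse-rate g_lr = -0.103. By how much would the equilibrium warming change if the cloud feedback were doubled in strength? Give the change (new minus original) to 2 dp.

0.37 °C

Original: g = 0.688, ΔT = 0.664/(1−0.688) = 2.1282 °C.
With doubled cloud: g' = 0.734, ΔT' = 0.664/(1−0.734) = 2.4962 °C.
Change = 2.4962 − 2.1282 = 0.37 °C.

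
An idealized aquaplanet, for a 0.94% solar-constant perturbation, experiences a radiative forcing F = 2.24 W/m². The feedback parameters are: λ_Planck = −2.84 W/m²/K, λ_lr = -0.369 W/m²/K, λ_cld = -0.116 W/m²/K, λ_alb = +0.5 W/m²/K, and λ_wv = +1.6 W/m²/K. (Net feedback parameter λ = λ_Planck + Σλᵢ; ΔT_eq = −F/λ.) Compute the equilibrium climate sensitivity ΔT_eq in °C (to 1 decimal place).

Net feedback parameter λ = (−2.84) + (-0.369) + (-0.116) + (+0.5) + (+1.6) = -1.225 W/m²/K.
ΔT = −F/λ = −2.24/(-1.225) = 1.8 °C.

1.8 °C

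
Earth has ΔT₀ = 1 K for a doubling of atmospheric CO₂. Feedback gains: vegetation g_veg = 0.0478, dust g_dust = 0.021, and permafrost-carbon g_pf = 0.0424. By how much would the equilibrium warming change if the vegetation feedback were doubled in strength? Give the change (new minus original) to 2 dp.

Original: g = 0.1112, ΔT = 1/(1−0.1112) = 1.1251 K.
With doubled vegetation: g' = 0.159, ΔT' = 1/(1−0.159) = 1.1891 K.
Change = 1.1891 − 1.1251 = 0.06 K.

0.06 K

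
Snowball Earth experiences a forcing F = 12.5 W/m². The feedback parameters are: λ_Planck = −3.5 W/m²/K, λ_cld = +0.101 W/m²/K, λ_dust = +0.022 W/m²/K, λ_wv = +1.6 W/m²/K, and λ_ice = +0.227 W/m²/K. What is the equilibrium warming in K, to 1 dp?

8.1 K

Net feedback parameter λ = (−3.5) + (+0.101) + (+0.022) + (+1.6) + (+0.227) = -1.55 W/m²/K.
ΔT = −F/λ = −12.5/(-1.55) = 8.1 K.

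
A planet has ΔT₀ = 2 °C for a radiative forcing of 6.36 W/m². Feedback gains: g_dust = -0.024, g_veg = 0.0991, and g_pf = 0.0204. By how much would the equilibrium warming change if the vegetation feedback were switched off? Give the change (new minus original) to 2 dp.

-0.22 °C

Original: g = 0.0955, ΔT = 2/(1−0.0955) = 2.2112 °C.
Without vegetation: g' = -0.0036, ΔT' = 2/(1+0.0036) = 1.9928 °C.
Change = 1.9928 − 2.2112 = -0.22 °C.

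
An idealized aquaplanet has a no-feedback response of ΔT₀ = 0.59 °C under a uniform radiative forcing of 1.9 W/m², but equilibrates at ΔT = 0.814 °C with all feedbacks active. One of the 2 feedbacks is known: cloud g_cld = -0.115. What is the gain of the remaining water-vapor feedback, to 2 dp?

0.39

Amplification A = ΔT/ΔT₀ = 0.814/0.59 = 1.38.
Total gain g = 1 − 1/A = 1 − 1/1.38 = 0.2754.
The known gain is -0.115.
g_wv = 0.2754 + 0.115 = 0.39.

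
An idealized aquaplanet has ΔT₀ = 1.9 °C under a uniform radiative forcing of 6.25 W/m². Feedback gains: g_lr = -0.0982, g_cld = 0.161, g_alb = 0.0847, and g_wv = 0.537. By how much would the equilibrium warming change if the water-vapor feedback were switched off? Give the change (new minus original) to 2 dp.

-3.79 °C

Original: g = 0.6845, ΔT = 1.9/(1−0.6845) = 6.0222 °C.
Without water-vapor: g' = 0.1475, ΔT' = 1.9/(1−0.1475) = 2.2287 °C.
Change = 2.2287 − 6.0222 = -3.79 °C.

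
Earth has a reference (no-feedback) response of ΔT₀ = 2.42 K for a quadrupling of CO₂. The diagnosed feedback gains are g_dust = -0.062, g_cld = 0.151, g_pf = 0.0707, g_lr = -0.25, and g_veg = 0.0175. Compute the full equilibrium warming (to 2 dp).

Total gain g = -0.062 + 0.151 + 0.0707 − 0.25 + 0.0175 = -0.0728.
Amplification A = 1/(1 + 0.0728) = 0.9321.
ΔT = 2.42 × 0.9321 = 2.26 K.

2.26 K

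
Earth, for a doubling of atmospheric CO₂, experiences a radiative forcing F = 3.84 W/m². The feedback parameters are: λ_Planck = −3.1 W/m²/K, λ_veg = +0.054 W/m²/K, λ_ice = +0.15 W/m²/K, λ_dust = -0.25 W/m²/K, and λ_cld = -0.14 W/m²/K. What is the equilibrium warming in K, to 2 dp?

Net feedback parameter λ = (−3.1) + (+0.054) + (+0.15) + (-0.25) + (-0.14) = -3.286 W/m²/K.
ΔT = −F/λ = −3.84/(-3.286) = 1.17 K.

1.17 K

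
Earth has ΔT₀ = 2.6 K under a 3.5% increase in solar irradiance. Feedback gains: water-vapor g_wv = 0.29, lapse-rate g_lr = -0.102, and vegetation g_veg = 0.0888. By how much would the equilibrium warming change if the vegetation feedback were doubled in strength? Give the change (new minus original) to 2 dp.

Original: g = 0.2768, ΔT = 2.6/(1−0.2768) = 3.5951 K.
With doubled vegetation: g' = 0.3656, ΔT' = 2.6/(1−0.3656) = 4.0984 K.
Change = 4.0984 − 3.5951 = 0.50 K.

0.50 K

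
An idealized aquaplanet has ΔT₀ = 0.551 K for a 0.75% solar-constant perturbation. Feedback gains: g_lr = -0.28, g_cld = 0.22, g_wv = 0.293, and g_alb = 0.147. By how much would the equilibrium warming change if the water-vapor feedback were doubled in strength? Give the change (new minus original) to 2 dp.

Original: g = 0.38, ΔT = 0.551/(1−0.38) = 0.8887 K.
With doubled water-vapor: g' = 0.673, ΔT' = 0.551/(1−0.673) = 1.6850 K.
Change = 1.6850 − 0.8887 = 0.80 K.

0.80 K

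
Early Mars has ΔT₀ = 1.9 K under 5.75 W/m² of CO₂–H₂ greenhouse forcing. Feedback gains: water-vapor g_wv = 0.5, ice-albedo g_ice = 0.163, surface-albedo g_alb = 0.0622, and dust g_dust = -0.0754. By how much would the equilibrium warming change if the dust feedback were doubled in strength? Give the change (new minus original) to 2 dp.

-0.96 K

Original: g = 0.6498, ΔT = 1.9/(1−0.6498) = 5.4255 K.
With doubled dust: g' = 0.5744, ΔT' = 1.9/(1−0.5744) = 4.4643 K.
Change = 4.4643 − 5.4255 = -0.96 K.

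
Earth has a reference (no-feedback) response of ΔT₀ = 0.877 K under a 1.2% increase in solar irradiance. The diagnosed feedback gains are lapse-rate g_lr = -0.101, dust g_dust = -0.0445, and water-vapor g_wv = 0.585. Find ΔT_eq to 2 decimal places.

Total gain g = -0.101 − 0.0445 + 0.585 = 0.4395.
Amplification A = 1/(1 − 0.4395) = 1.784.
ΔT = 0.877 × 1.784 = 1.56 K.

1.56 K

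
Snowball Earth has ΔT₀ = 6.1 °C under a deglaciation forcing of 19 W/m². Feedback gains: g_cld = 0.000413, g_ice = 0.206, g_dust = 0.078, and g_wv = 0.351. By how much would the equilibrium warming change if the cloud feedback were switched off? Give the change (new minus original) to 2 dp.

-0.02 °C

Original: g = 0.635413, ΔT = 6.1/(1−0.635413) = 16.7313 °C.
Without cloud: g' = 0.635, ΔT' = 6.1/(1−0.635) = 16.7123 °C.
Change = 16.7123 − 16.7313 = -0.02 °C.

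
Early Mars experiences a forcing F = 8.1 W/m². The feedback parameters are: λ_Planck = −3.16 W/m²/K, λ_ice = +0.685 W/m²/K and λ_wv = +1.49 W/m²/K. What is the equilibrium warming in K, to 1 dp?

Net feedback parameter λ = (−3.16) + (+0.685) + (+1.49) = -0.985 W/m²/K.
ΔT = −F/λ = −8.1/(-0.985) = 8.2 K.

8.2 K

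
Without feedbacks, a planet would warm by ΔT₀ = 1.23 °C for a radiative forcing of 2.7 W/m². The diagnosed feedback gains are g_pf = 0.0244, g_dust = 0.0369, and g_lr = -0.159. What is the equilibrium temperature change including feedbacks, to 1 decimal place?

Total gain g = 0.0244 + 0.0369 − 0.159 = -0.0977.
Amplification A = 1/(1 + 0.0977) = 0.911.
ΔT = 1.23 × 0.911 = 1.1 °C.

1.1 °C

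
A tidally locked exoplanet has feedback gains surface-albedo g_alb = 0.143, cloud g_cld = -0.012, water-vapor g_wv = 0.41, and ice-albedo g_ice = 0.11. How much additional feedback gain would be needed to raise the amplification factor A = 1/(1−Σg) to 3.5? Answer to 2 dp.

0.06

Current total gain = 0.651.
Target gain for A = 3.5: g* = 1 − 1/3.5 = 0.7143.
Additional gain needed = 0.7143 − 0.651 = 0.06.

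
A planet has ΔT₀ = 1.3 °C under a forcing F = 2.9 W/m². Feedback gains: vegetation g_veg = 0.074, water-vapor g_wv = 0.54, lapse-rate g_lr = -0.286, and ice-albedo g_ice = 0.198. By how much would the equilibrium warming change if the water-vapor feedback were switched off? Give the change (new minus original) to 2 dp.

-1.46 °C

Original: g = 0.526, ΔT = 1.3/(1−0.526) = 2.7426 °C.
Without water-vapor: g' = -0.014, ΔT' = 1.3/(1+0.014) = 1.2821 °C.
Change = 1.2821 − 2.7426 = -1.46 °C.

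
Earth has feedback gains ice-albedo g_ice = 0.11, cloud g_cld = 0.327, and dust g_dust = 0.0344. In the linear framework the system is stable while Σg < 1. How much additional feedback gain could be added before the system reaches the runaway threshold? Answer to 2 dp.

Current total gain = 0.11 + 0.327 + 0.0344 = 0.4714.
Margin to runaway = 1 − 0.4714 = 0.53.

0.53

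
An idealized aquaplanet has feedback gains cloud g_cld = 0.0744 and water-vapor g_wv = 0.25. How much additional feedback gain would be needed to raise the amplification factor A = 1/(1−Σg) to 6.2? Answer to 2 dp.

0.51

Current total gain = 0.3244.
Target gain for A = 6.2: g* = 1 − 1/6.2 = 0.8387.
Additional gain needed = 0.8387 − 0.3244 = 0.51.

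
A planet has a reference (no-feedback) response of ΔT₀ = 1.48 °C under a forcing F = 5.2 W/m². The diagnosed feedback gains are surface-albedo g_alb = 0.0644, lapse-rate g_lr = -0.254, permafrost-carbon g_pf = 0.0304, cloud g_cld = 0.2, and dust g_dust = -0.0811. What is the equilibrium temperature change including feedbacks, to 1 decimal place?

1.4 °C

Total gain g = 0.0644 − 0.254 + 0.0304 + 0.2 − 0.0811 = -0.0403.
Amplification A = 1/(1 + 0.0403) = 0.9613.
ΔT = 1.48 × 0.9613 = 1.4 °C.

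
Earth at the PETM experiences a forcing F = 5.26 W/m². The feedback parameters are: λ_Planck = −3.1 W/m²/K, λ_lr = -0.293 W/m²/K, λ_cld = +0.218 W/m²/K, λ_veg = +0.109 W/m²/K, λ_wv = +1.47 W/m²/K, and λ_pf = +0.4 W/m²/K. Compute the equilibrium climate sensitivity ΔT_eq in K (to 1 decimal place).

4.4 K

Net feedback parameter λ = (−3.1) + (-0.293) + (+0.218) + (+0.109) + (+1.47) + (+0.4) = -1.196 W/m²/K.
ΔT = −F/λ = −5.26/(-1.196) = 4.4 K.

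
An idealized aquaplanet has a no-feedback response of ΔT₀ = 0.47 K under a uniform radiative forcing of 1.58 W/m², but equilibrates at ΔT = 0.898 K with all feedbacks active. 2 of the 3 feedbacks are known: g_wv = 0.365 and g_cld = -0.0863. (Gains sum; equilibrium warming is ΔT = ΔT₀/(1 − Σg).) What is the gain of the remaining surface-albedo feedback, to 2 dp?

Amplification A = ΔT/ΔT₀ = 0.898/0.47 = 1.911.
Total gain g = 1 − 1/A = 1 − 1/1.911 = 0.4767.
Known gains sum to 0.365 − 0.0863 = 0.2787.
g_alb = 0.4767 − 0.2787 = 0.20.

0.20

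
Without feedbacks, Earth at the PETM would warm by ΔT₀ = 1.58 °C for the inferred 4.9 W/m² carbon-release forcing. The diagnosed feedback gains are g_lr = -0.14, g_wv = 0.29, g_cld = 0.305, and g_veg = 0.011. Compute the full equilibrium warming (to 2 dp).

2.96 °C

Total gain g = -0.14 + 0.29 + 0.305 + 0.011 = 0.466.
Amplification A = 1/(1 − 0.466) = 1.873.
ΔT = 1.58 × 1.873 = 2.96 °C.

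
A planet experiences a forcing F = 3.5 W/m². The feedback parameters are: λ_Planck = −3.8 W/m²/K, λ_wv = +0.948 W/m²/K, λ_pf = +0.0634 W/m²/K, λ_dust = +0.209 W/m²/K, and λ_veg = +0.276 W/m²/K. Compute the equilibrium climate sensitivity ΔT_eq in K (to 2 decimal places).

1.52 K

Net feedback parameter λ = (−3.8) + (+0.948) + (+0.0634) + (+0.209) + (+0.276) = -2.3036 W/m²/K.
ΔT = −F/λ = −3.5/(-2.3036) = 1.52 K.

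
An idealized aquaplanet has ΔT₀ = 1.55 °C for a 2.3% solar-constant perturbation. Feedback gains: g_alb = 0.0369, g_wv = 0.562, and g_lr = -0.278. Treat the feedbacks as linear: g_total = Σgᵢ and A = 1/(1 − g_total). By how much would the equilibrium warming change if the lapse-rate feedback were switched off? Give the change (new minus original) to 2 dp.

Original: g = 0.3209, ΔT = 1.55/(1−0.3209) = 2.2824 °C.
Without lapse-rate: g' = 0.5989, ΔT' = 1.55/(1−0.5989) = 3.8644 °C.
Change = 3.8644 − 2.2824 = 1.58 °C.

1.58 °C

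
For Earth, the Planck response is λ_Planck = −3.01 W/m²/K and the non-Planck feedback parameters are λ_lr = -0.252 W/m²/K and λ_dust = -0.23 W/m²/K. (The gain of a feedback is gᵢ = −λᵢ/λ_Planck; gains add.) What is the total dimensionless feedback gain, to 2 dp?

Convert to gains: g_lr = -0.252/3.01 = -0.08372; g_dust = -0.23/3.01 = -0.07641.
Total gain g = -0.16013.

-0.16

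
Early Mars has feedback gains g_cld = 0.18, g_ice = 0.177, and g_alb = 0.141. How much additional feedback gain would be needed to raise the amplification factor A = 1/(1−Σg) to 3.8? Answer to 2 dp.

0.24

Current total gain = 0.498.
Target gain for A = 3.8: g* = 1 − 1/3.8 = 0.7368.
Additional gain needed = 0.7368 − 0.498 = 0.24.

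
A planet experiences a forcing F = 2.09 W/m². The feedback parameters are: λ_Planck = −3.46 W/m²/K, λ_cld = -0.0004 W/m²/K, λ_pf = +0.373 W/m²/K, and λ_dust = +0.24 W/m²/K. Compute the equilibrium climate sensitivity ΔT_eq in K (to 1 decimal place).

0.7 K

Net feedback parameter λ = (−3.46) + (-0.0004) + (+0.373) + (+0.24) = -2.8474 W/m²/K.
ΔT = −F/λ = −2.09/(-2.8474) = 0.7 K.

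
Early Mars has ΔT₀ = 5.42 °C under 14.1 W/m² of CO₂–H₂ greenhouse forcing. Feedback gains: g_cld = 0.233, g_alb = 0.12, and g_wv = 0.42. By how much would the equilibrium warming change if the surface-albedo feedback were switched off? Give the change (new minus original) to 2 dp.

-8.26 °C

Original: g = 0.773, ΔT = 5.42/(1−0.773) = 23.8767 °C.
Without surface-albedo: g' = 0.653, ΔT' = 5.42/(1−0.653) = 15.6196 °C.
Change = 15.6196 − 23.8767 = -8.26 °C.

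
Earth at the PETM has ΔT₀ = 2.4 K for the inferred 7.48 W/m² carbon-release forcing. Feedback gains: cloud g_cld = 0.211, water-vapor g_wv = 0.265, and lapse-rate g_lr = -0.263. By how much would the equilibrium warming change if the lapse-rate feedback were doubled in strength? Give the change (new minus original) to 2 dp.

-0.76 K

Original: g = 0.213, ΔT = 2.4/(1−0.213) = 3.0496 K.
With doubled lapse-rate: g' = -0.05, ΔT' = 2.4/(1+0.05) = 2.2857 K.
Change = 2.2857 − 3.0496 = -0.76 K.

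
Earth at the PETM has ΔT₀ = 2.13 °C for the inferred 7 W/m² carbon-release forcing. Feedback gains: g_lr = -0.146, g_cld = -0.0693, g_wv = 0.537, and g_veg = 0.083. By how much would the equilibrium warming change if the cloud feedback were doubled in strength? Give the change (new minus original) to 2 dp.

-0.37 °C

Original: g = 0.4047, ΔT = 2.13/(1−0.4047) = 3.5780 °C.
With doubled cloud: g' = 0.3354, ΔT' = 2.13/(1−0.3354) = 3.2049 °C.
Change = 3.2049 − 3.5780 = -0.37 °C.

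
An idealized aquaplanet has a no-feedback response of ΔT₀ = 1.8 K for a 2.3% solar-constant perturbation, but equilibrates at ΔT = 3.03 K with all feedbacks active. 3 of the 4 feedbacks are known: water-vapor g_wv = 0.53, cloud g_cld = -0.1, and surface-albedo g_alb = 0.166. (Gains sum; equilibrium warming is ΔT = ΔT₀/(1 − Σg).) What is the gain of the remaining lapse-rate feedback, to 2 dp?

-0.19

Amplification A = ΔT/ΔT₀ = 3.03/1.8 = 1.683.
Total gain g = 1 − 1/A = 1 − 1/1.683 = 0.4058.
Known gains sum to 0.53 − 0.1 + 0.166 = 0.596.
g_lr = 0.4058 − 0.596 = -0.19.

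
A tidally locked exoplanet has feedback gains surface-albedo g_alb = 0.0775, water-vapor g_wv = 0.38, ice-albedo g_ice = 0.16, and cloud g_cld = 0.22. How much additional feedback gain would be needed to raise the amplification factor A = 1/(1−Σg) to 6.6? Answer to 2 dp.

Current total gain = 0.8375.
Target gain for A = 6.6: g* = 1 − 1/6.6 = 0.8485.
Additional gain needed = 0.8485 − 0.8375 = 0.01.

0.01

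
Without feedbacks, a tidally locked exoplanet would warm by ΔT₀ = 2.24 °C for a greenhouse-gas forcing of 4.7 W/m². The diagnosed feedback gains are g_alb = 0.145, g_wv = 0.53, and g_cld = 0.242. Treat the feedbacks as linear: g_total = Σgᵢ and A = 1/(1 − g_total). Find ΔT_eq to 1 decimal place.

27.0 °C

Total gain g = 0.145 + 0.53 + 0.242 = 0.917.
Amplification A = 1/(1 − 0.917) = 12.05.
ΔT = 2.24 × 12.05 = 27.0 °C.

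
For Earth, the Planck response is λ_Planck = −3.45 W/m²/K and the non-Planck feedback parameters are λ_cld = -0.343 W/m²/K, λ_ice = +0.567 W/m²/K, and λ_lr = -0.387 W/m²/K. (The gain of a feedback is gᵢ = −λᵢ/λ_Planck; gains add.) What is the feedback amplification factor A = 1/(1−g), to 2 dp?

Convert to gains: g_cld = -0.343/3.45 = -0.09942; g_ice = 0.567/3.45 = 0.1643; g_lr = -0.387/3.45 = -0.1122.
Total gain g = -0.04732.
A = 1/(1 + 0.04732) = 0.95.

0.95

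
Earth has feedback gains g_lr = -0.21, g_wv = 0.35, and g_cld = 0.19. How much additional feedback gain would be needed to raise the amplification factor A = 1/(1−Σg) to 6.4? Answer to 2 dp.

0.51

Current total gain = 0.33.
Target gain for A = 6.4: g* = 1 − 1/6.4 = 0.8438.
Additional gain needed = 0.8438 − 0.33 = 0.51.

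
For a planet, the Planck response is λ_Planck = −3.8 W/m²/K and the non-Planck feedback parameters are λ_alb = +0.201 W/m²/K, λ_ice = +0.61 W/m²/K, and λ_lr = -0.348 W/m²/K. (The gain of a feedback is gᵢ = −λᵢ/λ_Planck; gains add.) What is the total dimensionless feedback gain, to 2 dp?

0.12

Convert to gains: g_alb = 0.201/3.8 = 0.05289; g_ice = 0.61/3.8 = 0.1605; g_lr = -0.348/3.8 = -0.09158.
Total gain g = 0.12181.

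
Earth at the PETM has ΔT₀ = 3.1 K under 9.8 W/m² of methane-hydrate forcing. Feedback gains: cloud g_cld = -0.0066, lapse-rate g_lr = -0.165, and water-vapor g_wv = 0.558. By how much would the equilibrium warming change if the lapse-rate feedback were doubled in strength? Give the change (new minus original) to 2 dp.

Original: g = 0.3864, ΔT = 3.1/(1−0.3864) = 5.0522 K.
With doubled lapse-rate: g' = 0.2214, ΔT' = 3.1/(1−0.2214) = 3.9815 K.
Change = 3.9815 − 5.0522 = -1.07 K.

-1.07 K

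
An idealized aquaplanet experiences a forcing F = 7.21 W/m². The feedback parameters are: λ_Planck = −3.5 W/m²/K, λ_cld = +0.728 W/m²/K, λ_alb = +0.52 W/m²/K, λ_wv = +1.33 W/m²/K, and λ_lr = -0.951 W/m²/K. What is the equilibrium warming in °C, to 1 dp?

3.8 °C

Net feedback parameter λ = (−3.5) + (+0.728) + (+0.52) + (+1.33) + (-0.951) = -1.873 W/m²/K.
ΔT = −F/λ = −7.21/(-1.873) = 3.8 °C.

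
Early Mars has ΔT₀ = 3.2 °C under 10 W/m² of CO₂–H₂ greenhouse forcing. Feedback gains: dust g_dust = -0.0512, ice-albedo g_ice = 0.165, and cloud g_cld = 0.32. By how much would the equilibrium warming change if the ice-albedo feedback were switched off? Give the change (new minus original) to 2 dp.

Original: g = 0.4338, ΔT = 3.2/(1−0.4338) = 5.6517 °C.
Without ice-albedo: g' = 0.2688, ΔT' = 3.2/(1−0.2688) = 4.3764 °C.
Change = 4.3764 − 5.6517 = -1.28 °C.

-1.28 °C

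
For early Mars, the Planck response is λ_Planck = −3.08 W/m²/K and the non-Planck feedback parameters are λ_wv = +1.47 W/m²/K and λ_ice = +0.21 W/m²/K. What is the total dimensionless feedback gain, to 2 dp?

0.55

Convert to gains: g_wv = 1.47/3.08 = 0.4773; g_ice = 0.21/3.08 = 0.06818.
Total gain g = 0.54548.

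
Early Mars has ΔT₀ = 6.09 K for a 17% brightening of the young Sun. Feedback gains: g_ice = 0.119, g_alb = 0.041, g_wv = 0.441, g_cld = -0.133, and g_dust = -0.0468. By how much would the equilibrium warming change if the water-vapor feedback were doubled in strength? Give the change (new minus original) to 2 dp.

Original: g = 0.4212, ΔT = 6.09/(1−0.4212) = 10.5218 K.
With doubled water-vapor: g' = 0.8622, ΔT' = 6.09/(1−0.8622) = 44.1945 K.
Change = 44.1945 − 10.5218 = 33.67 K.

33.67 K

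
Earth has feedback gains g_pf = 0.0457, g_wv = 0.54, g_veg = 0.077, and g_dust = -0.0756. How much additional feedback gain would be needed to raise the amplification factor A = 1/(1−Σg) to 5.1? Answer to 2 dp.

0.22

Current total gain = 0.5871.
Target gain for A = 5.1: g* = 1 − 1/5.1 = 0.8039.
Additional gain needed = 0.8039 − 0.5871 = 0.22.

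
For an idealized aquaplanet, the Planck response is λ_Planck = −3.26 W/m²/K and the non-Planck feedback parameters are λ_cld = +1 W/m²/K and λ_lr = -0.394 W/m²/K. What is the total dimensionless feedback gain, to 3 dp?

0.186

Convert to gains: g_cld = 1/3.26 = 0.3067; g_lr = -0.394/3.26 = -0.1209.
Total gain g = 0.1858.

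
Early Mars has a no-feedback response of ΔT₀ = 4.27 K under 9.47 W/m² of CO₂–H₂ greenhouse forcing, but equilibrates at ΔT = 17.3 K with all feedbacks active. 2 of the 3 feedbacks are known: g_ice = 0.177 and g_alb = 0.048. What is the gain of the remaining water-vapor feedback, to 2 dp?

Amplification A = ΔT/ΔT₀ = 17.3/4.27 = 4.052.
Total gain g = 1 − 1/A = 1 − 1/4.052 = 0.7532.
Known gains sum to 0.177 + 0.048 = 0.225.
g_wv = 0.7532 − 0.225 = 0.53.

0.53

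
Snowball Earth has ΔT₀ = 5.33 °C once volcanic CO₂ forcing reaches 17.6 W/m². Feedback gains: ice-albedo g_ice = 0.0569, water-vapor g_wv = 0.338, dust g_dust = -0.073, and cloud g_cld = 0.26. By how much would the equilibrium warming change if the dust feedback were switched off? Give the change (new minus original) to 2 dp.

2.70 °C

Original: g = 0.5819, ΔT = 5.33/(1−0.5819) = 12.7481 °C.
Without dust: g' = 0.6549, ΔT' = 5.33/(1−0.6549) = 15.4448 °C.
Change = 15.4448 − 12.7481 = 2.70 °C.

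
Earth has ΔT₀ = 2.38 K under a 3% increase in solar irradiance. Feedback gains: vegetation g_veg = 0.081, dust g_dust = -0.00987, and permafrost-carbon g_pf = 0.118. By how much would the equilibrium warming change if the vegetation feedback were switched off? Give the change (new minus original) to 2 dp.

-0.27 K

Original: g = 0.18913, ΔT = 2.38/(1−0.18913) = 2.9351 K.
Without vegetation: g' = 0.10813, ΔT' = 2.38/(1−0.10813) = 2.6686 K.
Change = 2.6686 − 2.9351 = -0.27 K.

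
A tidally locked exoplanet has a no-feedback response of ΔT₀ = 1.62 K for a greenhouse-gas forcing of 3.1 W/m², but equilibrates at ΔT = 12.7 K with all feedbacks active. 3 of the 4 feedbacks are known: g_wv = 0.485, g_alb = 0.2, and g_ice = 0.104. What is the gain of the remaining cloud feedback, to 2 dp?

0.08

Amplification A = ΔT/ΔT₀ = 12.7/1.62 = 7.84.
Total gain g = 1 − 1/A = 1 − 1/7.84 = 0.8724.
Known gains sum to 0.485 + 0.2 + 0.104 = 0.789.
g_cld = 0.8724 − 0.789 = 0.08.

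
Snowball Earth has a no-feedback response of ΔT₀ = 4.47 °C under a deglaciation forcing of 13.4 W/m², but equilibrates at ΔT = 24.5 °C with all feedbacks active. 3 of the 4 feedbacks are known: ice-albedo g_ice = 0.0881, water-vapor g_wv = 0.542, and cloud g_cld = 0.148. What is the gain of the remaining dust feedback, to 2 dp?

0.04

Amplification A = ΔT/ΔT₀ = 24.5/4.47 = 5.481.
Total gain g = 1 − 1/A = 1 − 1/5.481 = 0.8176.
Known gains sum to 0.0881 + 0.542 + 0.148 = 0.7781.
g_dust = 0.8176 − 0.7781 = 0.04.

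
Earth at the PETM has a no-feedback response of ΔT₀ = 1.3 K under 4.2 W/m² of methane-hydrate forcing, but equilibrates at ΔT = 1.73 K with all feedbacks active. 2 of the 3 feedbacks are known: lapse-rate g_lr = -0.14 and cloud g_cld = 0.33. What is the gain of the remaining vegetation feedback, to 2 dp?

0.06

Amplification A = ΔT/ΔT₀ = 1.73/1.3 = 1.331.
Total gain g = 1 − 1/A = 1 − 1/1.331 = 0.2487.
Known gains sum to -0.14 + 0.33 = 0.19.
g_veg = 0.2487 − 0.19 = 0.06.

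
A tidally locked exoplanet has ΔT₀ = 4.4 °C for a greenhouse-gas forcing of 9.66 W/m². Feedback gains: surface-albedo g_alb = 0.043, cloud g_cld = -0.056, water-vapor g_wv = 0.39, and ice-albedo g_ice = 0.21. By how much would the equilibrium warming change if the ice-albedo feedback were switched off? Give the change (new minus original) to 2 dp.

Original: g = 0.587, ΔT = 4.4/(1−0.587) = 10.6538 °C.
Without ice-albedo: g' = 0.377, ΔT' = 4.4/(1−0.377) = 7.0626 °C.
Change = 7.0626 − 10.6538 = -3.59 °C.

-3.59 °C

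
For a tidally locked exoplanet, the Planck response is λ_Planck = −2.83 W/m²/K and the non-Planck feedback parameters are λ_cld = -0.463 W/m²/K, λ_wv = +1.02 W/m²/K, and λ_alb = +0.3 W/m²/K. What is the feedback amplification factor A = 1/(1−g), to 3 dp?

Convert to gains: g_cld = -0.463/2.83 = -0.1636; g_wv = 1.02/2.83 = 0.3604; g_alb = 0.3/2.83 = 0.106.
Total gain g = 0.3028.
A = 1/(1 − 0.3028) = 1.434.

1.434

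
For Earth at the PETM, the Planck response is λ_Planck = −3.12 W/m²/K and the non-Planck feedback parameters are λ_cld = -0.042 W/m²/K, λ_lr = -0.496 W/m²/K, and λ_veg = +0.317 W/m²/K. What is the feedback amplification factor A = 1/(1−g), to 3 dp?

0.934

Convert to gains: g_cld = -0.042/3.12 = -0.01346; g_lr = -0.496/3.12 = -0.159; g_veg = 0.317/3.12 = 0.1016.
Total gain g = -0.07086.
A = 1/(1 + 0.07086) = 0.934.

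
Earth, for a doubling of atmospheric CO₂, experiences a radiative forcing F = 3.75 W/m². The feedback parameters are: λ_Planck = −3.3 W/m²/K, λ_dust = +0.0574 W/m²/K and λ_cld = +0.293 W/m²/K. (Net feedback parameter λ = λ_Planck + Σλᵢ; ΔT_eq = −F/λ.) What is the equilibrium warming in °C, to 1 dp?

1.3 °C

Net feedback parameter λ = (−3.3) + (+0.0574) + (+0.293) = -2.9496 W/m²/K.
ΔT = −F/λ = −3.75/(-2.9496) = 1.3 °C.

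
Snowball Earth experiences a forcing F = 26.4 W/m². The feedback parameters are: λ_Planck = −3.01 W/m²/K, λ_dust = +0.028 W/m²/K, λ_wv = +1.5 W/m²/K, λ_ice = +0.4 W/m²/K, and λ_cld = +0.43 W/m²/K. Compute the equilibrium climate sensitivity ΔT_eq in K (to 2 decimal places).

Net feedback parameter λ = (−3.01) + (+0.028) + (+1.5) + (+0.4) + (+0.43) = -0.652 W/m²/K.
ΔT = −F/λ = −26.4/(-0.652) = 40.49 K.

40.49 K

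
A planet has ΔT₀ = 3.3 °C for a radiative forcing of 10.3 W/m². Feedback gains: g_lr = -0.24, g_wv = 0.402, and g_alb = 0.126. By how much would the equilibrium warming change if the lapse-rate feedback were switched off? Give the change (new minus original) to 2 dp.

Original: g = 0.288, ΔT = 3.3/(1−0.288) = 4.6348 °C.
Without lapse-rate: g' = 0.528, ΔT' = 3.3/(1−0.528) = 6.9915 °C.
Change = 6.9915 − 4.6348 = 2.36 °C.

2.36 °C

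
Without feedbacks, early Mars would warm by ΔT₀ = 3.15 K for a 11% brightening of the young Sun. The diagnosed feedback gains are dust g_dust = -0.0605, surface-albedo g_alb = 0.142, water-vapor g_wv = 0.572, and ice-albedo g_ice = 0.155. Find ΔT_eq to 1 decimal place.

Total gain g = -0.0605 + 0.142 + 0.572 + 0.155 = 0.8085.
Amplification A = 1/(1 − 0.8085) = 5.222.
ΔT = 3.15 × 5.222 = 16.4 K.

16.4 K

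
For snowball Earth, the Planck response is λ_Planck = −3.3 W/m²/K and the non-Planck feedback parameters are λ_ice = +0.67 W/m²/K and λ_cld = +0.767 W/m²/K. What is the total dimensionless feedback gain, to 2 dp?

0.44

Convert to gains: g_ice = 0.67/3.3 = 0.203; g_cld = 0.767/3.3 = 0.2324.
Total gain g = 0.4354.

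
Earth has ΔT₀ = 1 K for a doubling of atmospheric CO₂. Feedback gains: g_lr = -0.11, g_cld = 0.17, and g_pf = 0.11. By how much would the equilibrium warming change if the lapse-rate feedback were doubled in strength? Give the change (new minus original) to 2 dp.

-0.14 K

Original: g = 0.17, ΔT = 1/(1−0.17) = 1.2048 K.
With doubled lapse-rate: g' = 0.06, ΔT' = 1/(1−0.06) = 1.0638 K.
Change = 1.0638 − 1.2048 = -0.14 K.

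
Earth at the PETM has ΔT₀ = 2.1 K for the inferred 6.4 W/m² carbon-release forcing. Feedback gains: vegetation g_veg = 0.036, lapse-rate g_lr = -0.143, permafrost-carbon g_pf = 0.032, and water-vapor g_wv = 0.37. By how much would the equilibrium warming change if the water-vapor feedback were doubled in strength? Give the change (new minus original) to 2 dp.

Original: g = 0.295, ΔT = 2.1/(1−0.295) = 2.9787 K.
With doubled water-vapor: g' = 0.665, ΔT' = 2.1/(1−0.665) = 6.2687 K.
Change = 6.2687 − 2.9787 = 3.29 K.

3.29 K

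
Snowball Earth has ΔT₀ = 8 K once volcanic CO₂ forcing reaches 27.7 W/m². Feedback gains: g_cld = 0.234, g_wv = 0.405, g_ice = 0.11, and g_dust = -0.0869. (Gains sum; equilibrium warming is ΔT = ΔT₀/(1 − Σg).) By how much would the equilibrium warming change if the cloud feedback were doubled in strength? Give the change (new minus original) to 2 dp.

Original: g = 0.6621, ΔT = 8/(1−0.6621) = 23.6756 K.
With doubled cloud: g' = 0.8961, ΔT' = 8/(1−0.8961) = 76.9971 K.
Change = 76.9971 − 23.6756 = 53.32 K.

53.32 K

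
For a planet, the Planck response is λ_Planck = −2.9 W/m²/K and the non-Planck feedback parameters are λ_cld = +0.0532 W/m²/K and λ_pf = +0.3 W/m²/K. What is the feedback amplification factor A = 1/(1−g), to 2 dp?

Convert to gains: g_cld = 0.0532/2.9 = 0.01834; g_pf = 0.3/2.9 = 0.1034.
Total gain g = 0.12174.
A = 1/(1 − 0.12174) = 1.14.

1.14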